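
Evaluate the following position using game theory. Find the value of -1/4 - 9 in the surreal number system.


x = -1/4, y = 9
Converting to common denominator: 4
x = -1/4, y = 36/4
x - y = -1/4 - 9 = -37/4

-37/4


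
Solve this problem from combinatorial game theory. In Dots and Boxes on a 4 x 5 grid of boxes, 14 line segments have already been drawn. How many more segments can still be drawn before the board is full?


Grid: 4 x 5 boxes, i.e. 5 rows and 6 columns of dots.
Horizontal edges: (rows + 1) * cols = 5 * 5 = 25
Vertical edges: rows * (cols + 1) = 4 * 6 = 24
Total edges: 25 + 24 = 49
Edges drawn: 14
Remaining: 49 - 14 = 35

35


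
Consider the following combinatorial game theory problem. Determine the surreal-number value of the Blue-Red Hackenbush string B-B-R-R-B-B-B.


Edges (from ground): B-B-R-R-B-B-B
By Berlekamp's sign-expansion rule, a Blue-Red Hackenbush stalk has the value of the surreal number whose sign sequence is the edge sequence with B -> + and R -> -.
Sign sequence: ++--+++
Trace the sign expansion in the surreal number tree, starting from 0:
Edge 1: B (sign +) -> bounds (0, +inf), value = 1
Edge 2: B (sign +) -> bounds (1, +inf), value = 2
Edge 3: R (sign -) -> bounds (1, 2), value = 3/2
Edge 4: R (sign -) -> bounds (1, 3/2), value = 5/4
Edge 5: B (sign +) -> bounds (5/4, 3/2), value = 11/8
Edge 6: B (sign +) -> bounds (11/8, 3/2), value = 23/16
Edge 7: B (sign +) -> bounds (23/16, 3/2), value = 47/32
Game value = 47/32

47/32


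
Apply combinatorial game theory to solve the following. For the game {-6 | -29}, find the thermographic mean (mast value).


Game = {-6 | -29}, a switch {a | b} with numbers a > b.
Its thermograph has left wall a - t and right wall b + t, which meet at t = (a - b)/2, where both equal (a + b)/2. So the mast (mean value) is at (a + b)/2.
Mean = (-6 + (-29))/2 = -35/2 = -35/2

-35/2


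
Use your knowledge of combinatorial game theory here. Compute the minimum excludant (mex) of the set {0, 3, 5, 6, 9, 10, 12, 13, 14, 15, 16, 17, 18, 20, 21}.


Set = {0, 3, 5, 6, 9, 10, 12, 13, 14, 15, 16, 17, 18, 20, 21}
0 is in the set.
1 is NOT in the set. This is the mex.
mex = 1

1


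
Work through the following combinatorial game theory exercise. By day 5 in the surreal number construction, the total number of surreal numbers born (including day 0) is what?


Day 0: {|} = 0 is born. Count = 1.
Day n: the number of surreal numbers born by day n is 2^(n+1) - 1.
By day 0: 2^1 - 1 = 1
By day 1: 2^2 - 1 = 3
By day 2: 2^3 - 1 = 7
By day 3: 2^4 - 1 = 15
By day 4: 2^5 - 1 = 31
By day 5: 2^6 - 1 = 63
By day 5: 63 surreal numbers.

63


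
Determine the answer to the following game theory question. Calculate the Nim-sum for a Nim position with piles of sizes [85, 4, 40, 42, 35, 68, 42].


We need the XOR (exclusive or) of all pile sizes.
After XOR-ing pile 1 (size 85): 0 XOR 85 = 85
After XOR-ing pile 2 (size 4): 85 XOR 4 = 81
After XOR-ing pile 3 (size 40): 81 XOR 40 = 121
After XOR-ing pile 4 (size 42): 121 XOR 42 = 83
After XOR-ing pile 5 (size 35): 83 XOR 35 = 112
After XOR-ing pile 6 (size 68): 112 XOR 68 = 52
After XOR-ing pile 7 (size 42): 52 XOR 42 = 30
The Nim-value of this position is 30.

30


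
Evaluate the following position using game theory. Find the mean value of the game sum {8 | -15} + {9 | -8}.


G1 = {8 | -15}, G2 = {9 | -8}
Each is a switch {a | b} with numbers a > b; its mean value is (a + b)/2, and mean value is additive over game sums: m(G1 + G2) = m(G1) + m(G2).
Mean of G1 = (8 + (-15))/2 = -7/2 = -7/2
Mean of G2 = (9 + (-8))/2 = 1/2 = 1/2
Mean of G1 + G2 = -7/2 + 1/2 = -3

-3


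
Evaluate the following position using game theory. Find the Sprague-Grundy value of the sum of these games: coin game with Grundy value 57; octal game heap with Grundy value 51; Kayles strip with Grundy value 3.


By the Sprague-Grundy theorem, the Grundy value of a sum of games is the XOR of individual Grundy values.
coin game: Grundy value = 57. Running XOR: 0 XOR 57 = 57
octal game heap: Grundy value = 51. Running XOR: 57 XOR 51 = 10
Kayles strip: Grundy value = 3. Running XOR: 10 XOR 3 = 9
The combined Grundy value is 9.

9


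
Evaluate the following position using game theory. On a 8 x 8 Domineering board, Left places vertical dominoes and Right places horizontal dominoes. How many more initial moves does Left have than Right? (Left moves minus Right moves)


Board is 8 x 8 (rows x cols).
Left (vertical) placements: (rows-1) * cols = 7 * 8 = 56
Right (horizontal) placements: rows * (cols-1) = 8 * 7 = 56
Advantage = Left - Right = 56 - 56 = 0

0


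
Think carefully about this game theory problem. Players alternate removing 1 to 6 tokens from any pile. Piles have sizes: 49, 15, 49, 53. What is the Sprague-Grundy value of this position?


Subtraction set: {1, 2, 3, 4, 5, 6}
For this subtraction set, G(n) = n mod 7 (period = max + 1 = 7).
Pile 1 (size 49): G(49) = 49 mod 7 = 0
Pile 2 (size 15): G(15) = 15 mod 7 = 1
Pile 3 (size 49): G(49) = 49 mod 7 = 0
Pile 4 (size 53): G(53) = 53 mod 7 = 4
Total Grundy value = XOR of all: 0 XOR 1 XOR 0 XOR 4 = 5

5


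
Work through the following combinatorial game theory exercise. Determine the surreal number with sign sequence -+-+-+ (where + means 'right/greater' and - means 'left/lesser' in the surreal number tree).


Sign expansion: -+-+-+
Rule: track bounds (lo, hi), initially (-inf, +inf). On '+', the current value becomes lo and we move to the simplest number in (value, hi): value + 1 if hi = +inf, otherwise the midpoint (value + hi)/2. On '-', the current value becomes hi and we move to value - 1 if lo = -inf, otherwise the midpoint (lo + value)/2.
Start at 0.
Step 1: sign = -, move left. Bounds: (-inf, 0). Value = -1
Step 2: sign = +, move right. Bounds: (-1, 0). Value = -1/2
Step 3: sign = -, move left. Bounds: (-1, -1/2). Value = -3/4
Step 4: sign = +, move right. Bounds: (-3/4, -1/2). Value = -5/8
Step 5: sign = -, move left. Bounds: (-3/4, -5/8). Value = -11/16
Step 6: sign = +, move right. Bounds: (-11/16, -5/8). Value = -21/32
The surreal number with sign expansion -+-+-+ is -21/32.

-21/32


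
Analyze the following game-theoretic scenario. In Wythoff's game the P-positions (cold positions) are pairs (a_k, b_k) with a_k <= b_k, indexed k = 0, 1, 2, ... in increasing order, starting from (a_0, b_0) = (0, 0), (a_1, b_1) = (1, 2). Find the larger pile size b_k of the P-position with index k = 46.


By Wythoff's theorem, a_k = floor(k * phi) and b_k = floor(k * phi^2) = a_k + k, where phi = (1 + sqrt(5))/2 is the golden ratio.
phi = (1 + sqrt(5))/2 = 1.618034
phi^2 = phi + 1 = 2.618034
k = 46
k * phi^2 = 46 * 2.618034 = 120.429563
b_46 = floor(k * phi^2) = 120 (check: a_46 + k = 74 + 46 = 120)

120


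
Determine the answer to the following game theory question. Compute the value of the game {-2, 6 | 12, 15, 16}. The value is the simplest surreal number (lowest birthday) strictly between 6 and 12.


Left options: {-2, 6}, max = 6
Right options: {12, 15, 16}, min = 12
All options are numbers and max(Left) < min(Right), so by the simplicity theorem the value is the simplest (earliest-born) number strictly between 6 and 12.
Integers 7 through 11 all lie strictly between 6 and 12.
Among integers, the simplest (lowest birthday = smallest |n|; 0 is born on day 0, +-n on day n) is 7.
No non-integer in the interval can be simpler: if x is a non-integer in the interval, then floor(x) or ceil(x) also lies in the interval (the interval contains an integer), and both are proper prefixes of x's sign expansion, i.e. born earlier. So the game value is 7.
Game value = 7

7


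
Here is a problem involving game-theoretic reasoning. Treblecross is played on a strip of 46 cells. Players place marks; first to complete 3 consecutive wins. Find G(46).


Treblecross: place X on empty cells; 3-in-a-row wins.
Playing within two cells of an existing X lets the opponent win at once, so sensible play treats the cells i-2..i+2 around each X as dead. The player left with no safe cell loses, so this is a normal-play take-away game on strips of safe cells.
Placing X at cell i (0-indexed) of a strip of k safe cells leaves independent strips of sizes max(0, i-2) and max(0, k-i-3). Hence G(k) = mex{ G(max(0,i-2)) XOR G(max(0,k-i-3)) : 0 <= i < k }, with G(0) = 0.
G(1): splits (0,0):0^0=0 -> mex({0}) = 1
G(2): splits (0,0):0^0=0 -> mex({0}) = 1
G(3): splits (0,0):0^0=0 -> mex({0}) = 1
G(4): splits (0,1):0^1=1 (0,0):0^0=0 -> mex({0, 1}) = 2
G(5): splits (0,2):0^1=1 (0,1):0^1=1 (0,0):0^0=0 -> mex({0, 1}) = 2
G(6) = mex({1}) = 0
G(7) = mex({0, 1, 2}) = 3
G(8) = mex({0, 1, 2}) = 3
G(9) = mex({0, 2}) = 1
G(10) = mex({0, 2, 3}) = 1
G(11) = mex({0, 3}) = 1
G(12) = mex({1, 3}) = 0
G(13) = mex({0, 1, 2, 3}) = 4
G(14) = mex({0, 1, 2}) = 3
G(15) = mex({0, 1, 2}) = 3
G(16) = mex({0, 1, 2, 4}) = 3
G(17) = mex({0, 1, 3, 4}) = 2
G(18) = mex({0, 1, 3, 4}) = 2
G(19) = mex({0, 1, 3, 5}) = 2
G(20) = mex({0, 1, 2, 3, 5}) = 4
G(21) = mex({0, 1, 2, 3, 5}) = 4
G(22) = mex({1, 2, 6}) = 0
G(23) = mex({0, 1, 2, 3, 4, 6}) = 5
G(24) = mex({0, 1, 2, 3, 4}) = 5
G(25) = mex({0, 1, 3, 4, 7}) = 2
G(26) = mex({0, 1, 3, 4, 5, 7}) = 2
G(27) = mex({0, 1, 3, 5}) = 2
G(28) = mex({0, 1, 2, 5}) = 3
G(29) = mex({0, 1, 2, 4, 5, 6}) = 3
G(30) = mex({1, 2, 4, 6}) = 0
G(31) = mex({0, 1, 2, 3, 4, 6}) = 5
G(32) = mex({1, 2, 3, 4, 7}) = 0
G(33) = mex({0, 3, 7}) = 1
G(34) = mex({0, 2, 3, 5, 7}) = 1
G(35) = mex({0, 2, 3, 5, 6}) = 1
G(36) = mex({0, 1, 2, 5, 6}) = 3
G(37) = mex({0, 1, 2, 4, 5, 6}) = 3
G(38) = mex({0, 1, 2, 4}) = 3
G(39) = mex({0, 1, 2, 3, 4, 7}) = 5
G(40) = mex({0, 1, 2, 3, 4, 5, 7}) = 6
G(41) = mex({0, 1, 2, 3, 5, 7}) = 4
G(42) = mex({0, 1, 2, 3, 5, 6, 7}) = 4
G(43) = mex({0, 2, 3, 5, 6}) = 1
G(44) = mex({1, 2, 3, 4, 5, 6}) = 0
G(45) = mex({0, 1, 2, 3, 4, 6, 7}) = 5
G(46) = mex({0, 1, 2, 3, 4, 7}) = 5
Therefore G(46) = 5.

5


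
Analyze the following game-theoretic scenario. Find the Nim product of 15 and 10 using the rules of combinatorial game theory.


Nim multiplication is bilinear over XOR: (u XOR v) * w = (u*w) XOR (v*w).
So we split each operand into its bit components and XOR the pairwise Nim products.
15 = 1 + 2 + 4 + 8 (as XOR of powers of 2).
10 = 2 + 8 (as XOR of powers of 2).
Using the standard Nim-product table on single bits:
  2*2 = 3,   2*4 = 8,   2*8 = 12,
  4*4 = 6,   4*8 = 11,  8*8 = 13,
and  1*x = x (identity), k*l = l*k (commutative).
Pairwise Nim products:
  1 * 2 = 2
  1 * 8 = 8
  2 * 2 = 3
  2 * 8 = 12
  4 * 2 = 8
  4 * 8 = 11
  8 * 2 = 12
  8 * 8 = 13
XOR them: 2 XOR 8 XOR 3 XOR 12 XOR 8 XOR 11 XOR 12 XOR 13 = 7.
Result: 15 * 10 = 7 (in Nim).

7


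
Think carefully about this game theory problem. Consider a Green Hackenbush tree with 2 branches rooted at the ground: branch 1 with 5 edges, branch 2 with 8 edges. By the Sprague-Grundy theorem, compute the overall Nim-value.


The tree has 2 branches from the ground vertex.
In Green Hackenbush, the Nim-value of a simple path of length k is k.
Branch 1: length 5, Nim-value = 5
Branch 2: length 8, Nim-value = 8
Total Nim-value = XOR of all branch values:
0 XOR 5 = 5
5 XOR 8 = 13
Nim-value of the tree = 13

13


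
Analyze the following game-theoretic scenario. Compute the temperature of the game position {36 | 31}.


The game is {36 | 31}, a switch {a | b} with numbers a > b.
Cooling {a | b} by t gives {a - t | b + t}, which stops being hot when a - t = b + t, i.e. at t = (a - b)/2. So the temperature of a switch is (a - b)/2.
Temperature = (Left option - Right option) / 2
= (36 - (31)) / 2
= 5 / 2
= 5/2

5/2


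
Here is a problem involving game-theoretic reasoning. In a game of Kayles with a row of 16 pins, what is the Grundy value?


Kayles: a move removes 1 or 2 adjacent pins from a contiguous row.
Removing pins from a row of k leaves two independent rows (a, b) with a + b = k - 1 (one pin) or a + b = k - 2 (two pins); an end removal gives a = 0.
By Sprague-Grundy, G(k) = mex{ G(a) XOR G(b) } over all these splits. G(0) = 0.
G(1): splits (0,0):0^0=0 -> mex({0}) = 1
G(2): splits (0,1):0^1=1 (0,0):0^0=0 -> mex({0, 1}) = 2
G(3): splits (0,2):0^2=2 (1,1):1^1=0 (0,1):0^1=1 -> mex({0, 1, 2}) = 3
G(4): splits (0,3):0^3=3 (1,2):1^2=3 (0,2):0^2=2 (1,1):1^1=0 -> mex({0, 2, 3}) = 1
G(5): splits (0,4):0^1=1 (1,3):1^3=2 (2,2):2^2=0 (0,3):0^3=3 (1,2):1^2=3 -> mex({0, 1, 2, 3}) = 4
G(6) = mex({0, 1, 2, 4}) = 3
G(7) = mex({0, 1, 3, 4, 5}) = 2
G(8) = mex({0, 2, 3, 5, 6}) = 1
G(9) = mex({0, 1, 2, 3, 6, 7}) = 4
G(10) = mex({0, 1, 3, 4, 5, 7}) = 2
G(11) = mex({0, 1, 2, 3, 4, 5}) = 6
G(12) = mex({0, 1, 2, 3, 5, 6, 7}) = 4
G(13) = mex({0, 2, 3, 4, 6, 7}) = 1
G(14) = mex({0, 1, 4, 5, 6, 7}) = 2
G(15) = mex({0, 1, 2, 3, 4, 5, 6}) = 7
G(16) = mex({0, 2, 3, 5, 6, 7}) = 1
Therefore G(16) = 1.

1


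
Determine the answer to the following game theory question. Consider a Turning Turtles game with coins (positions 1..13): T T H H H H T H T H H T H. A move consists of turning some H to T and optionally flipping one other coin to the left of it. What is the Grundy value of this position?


Coins: T T H H H H T H T H H T H
Key fact: a single head at position k behaves exactly like a Nim heap of size k (turning it to T and optionally flipping a coin at j < k corresponds to moving the heap from k to j, or to 0), and heads combine as a disjunctive sum (two heads at the same place would cancel, matching j XOR j = 0). So the Nim-value is the XOR of the 1-indexed positions of the heads.
Face-up positions (1-indexed): [3, 4, 5, 6, 8, 10, 11, 13]
XOR 0 with 3: 0 XOR 3 = 3
XOR 3 with 4: 3 XOR 4 = 7
XOR 7 with 5: 7 XOR 5 = 2
XOR 2 with 6: 2 XOR 6 = 4
XOR 4 with 8: 4 XOR 8 = 12
XOR 12 with 10: 12 XOR 10 = 6
XOR 6 with 11: 6 XOR 11 = 13
XOR 13 with 13: 13 XOR 13 = 0
Nim-value = 0

0


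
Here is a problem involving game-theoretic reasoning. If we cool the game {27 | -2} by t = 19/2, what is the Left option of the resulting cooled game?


Original game: {27 | -2} (a switch {a | b} with a > b).
Cooling by t (for t below the temperature (a - b)/2 = 29/2) taxes each move by t: {a | b} cooled by t is {a - t | b + t}.
Cooling amount: t = 19/2
Cooled Left option: 27 - 19/2 = 35/2
Cooled Right option: -2 + 19/2 = 15/2
Cooled game: {35/2 | 15/2}
Left option = 35/2

35/2


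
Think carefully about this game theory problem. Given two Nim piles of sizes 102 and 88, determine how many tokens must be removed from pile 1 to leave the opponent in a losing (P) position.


Piles: 102 and 88
Current XOR: 102 XOR 88 = 62 (non-zero, so this is an N-position).
To make the XOR zero, we need to find a move that balances the piles.
For pile 1 (size 102): target = 102 XOR 62 = 88
We reduce pile 1 from 102 to 88.
Tokens removed: 102 - 88 = 14
Verification: 88 XOR 88 = 0

14


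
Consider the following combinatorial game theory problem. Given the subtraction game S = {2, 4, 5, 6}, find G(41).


The subtraction set is S = {2, 4, 5, 6}.
G(k) = mex{ G(k - s) : s in S, s <= k }. We compute iteratively: G(0) = 0.
G(1) = mex({}) = 0
G(2) = mex({0}) = 1
G(3) = mex({0}) = 1
G(4) = mex({0, 1}) = 2
G(5) = mex({0, 1}) = 2
G(6) = mex({0, 1, 2}) = 3
G(7) = mex({0, 1, 2}) = 3
G(8) = mex({1, 2, 3}) = 0
G(9) = mex({1, 2, 3}) = 0
G(10) = mex({0, 2, 3}) = 1
G(11) = mex({0, 2, 3}) = 1
G(12) = mex({0, 1, 3}) = 2
G(13) = mex({0, 1, 3}) = 2
Observe that G(8)..G(13) = 0, 0, 1, 1, 2, 2 repeats G(0)..G(5) = 0, 0, 1, 1, 2, 2.
For k >= max(S) = 6, G(k) is determined by the previous 6 values G(k-6)..G(k-1); a window of 6 consecutive values has recurred shifted by 8, so by induction G(k + 8) = G(k) for all k >= 0: the sequence is periodic from the start with period 8.
One period: G(0..7) = 0, 0, 1, 1, 2, 2, 3, 3.
41 mod 8 = 1, so G(41) = G(1) = 0.

0


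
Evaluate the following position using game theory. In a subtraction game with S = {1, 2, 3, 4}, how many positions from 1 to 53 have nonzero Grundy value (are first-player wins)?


Subtraction set S = {1, 2, 3, 4}, so G(n) = n mod 5.
G(n) = 0 when n is a multiple of 5.
Multiples of 5 in [1, 53]: 10
N-positions (nonzero Grundy) = 53 - 10 = 43

43


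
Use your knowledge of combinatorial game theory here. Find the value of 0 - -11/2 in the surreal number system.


x = 0, y = -11/2
Converting to common denominator: 2
x = 0/2, y = -11/2
x - y = 0 - -11/2 = 11/2

11/2


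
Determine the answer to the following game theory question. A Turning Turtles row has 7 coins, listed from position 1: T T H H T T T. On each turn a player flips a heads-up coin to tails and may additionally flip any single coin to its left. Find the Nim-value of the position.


Coins: T T H H T T T
Key fact: a single head at position k behaves exactly like a Nim heap of size k (turning it to T and optionally flipping a coin at j < k corresponds to moving the heap from k to j, or to 0), and heads combine as a disjunctive sum (two heads at the same place would cancel, matching j XOR j = 0). So the Nim-value is the XOR of the 1-indexed positions of the heads.
Face-up positions (1-indexed): [3, 4]
XOR 0 with 3: 0 XOR 3 = 3
XOR 3 with 4: 3 XOR 4 = 7
Nim-value = 7

7


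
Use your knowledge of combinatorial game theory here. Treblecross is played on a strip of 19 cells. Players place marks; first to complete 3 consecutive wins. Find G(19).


Treblecross: place X on empty cells; 3-in-a-row wins.
Playing within two cells of an existing X lets the opponent win at once, so sensible play treats the cells i-2..i+2 around each X as dead. The player left with no safe cell loses, so this is a normal-play take-away game on strips of safe cells.
Placing X at cell i (0-indexed) of a strip of k safe cells leaves independent strips of sizes max(0, i-2) and max(0, k-i-3). Hence G(k) = mex{ G(max(0,i-2)) XOR G(max(0,k-i-3)) : 0 <= i < k }, with G(0) = 0.
G(1): splits (0,0):0^0=0 -> mex({0}) = 1
G(2): splits (0,0):0^0=0 -> mex({0}) = 1
G(3): splits (0,0):0^0=0 -> mex({0}) = 1
G(4): splits (0,1):0^1=1 (0,0):0^0=0 -> mex({0, 1}) = 2
G(5): splits (0,2):0^1=1 (0,1):0^1=1 (0,0):0^0=0 -> mex({0, 1}) = 2
G(6) = mex({1}) = 0
G(7) = mex({0, 1, 2}) = 3
G(8) = mex({0, 1, 2}) = 3
G(9) = mex({0, 2}) = 1
G(10) = mex({0, 2, 3}) = 1
G(11) = mex({0, 3}) = 1
G(12) = mex({1, 3}) = 0
G(13) = mex({0, 1, 2, 3}) = 4
G(14) = mex({0, 1, 2}) = 3
G(15) = mex({0, 1, 2}) = 3
G(16) = mex({0, 1, 2, 4}) = 3
G(17) = mex({0, 1, 3, 4}) = 2
G(18) = mex({0, 1, 3, 4}) = 2
G(19) = mex({0, 1, 3, 5}) = 2
Therefore G(19) = 2.

2


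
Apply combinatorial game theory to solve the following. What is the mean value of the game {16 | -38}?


Game = {16 | -38}, a switch {a | b} with numbers a > b.
Its thermograph has left wall a - t and right wall b + t, which meet at t = (a - b)/2, where both equal (a + b)/2. So the mast (mean value) is at (a + b)/2.
Mean = (16 + (-38))/2 = -22/2 = -11

-11


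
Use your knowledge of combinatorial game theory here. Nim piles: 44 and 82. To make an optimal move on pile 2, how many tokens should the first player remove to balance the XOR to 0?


Piles: 44 and 82
Current XOR: 44 XOR 82 = 126 (non-zero, so this is an N-position).
To make the XOR zero, we need to find a move that balances the piles.
For pile 2 (size 82): target = 82 XOR 126 = 44
We reduce pile 2 from 82 to 44.
Tokens removed: 82 - 44 = 38
Verification: 44 XOR 44 = 0

38


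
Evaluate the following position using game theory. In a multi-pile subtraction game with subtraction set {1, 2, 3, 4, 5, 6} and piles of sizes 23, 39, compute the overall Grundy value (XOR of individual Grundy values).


Subtraction set: {1, 2, 3, 4, 5, 6}
For this subtraction set, G(n) = n mod 7 (period = max + 1 = 7).
Pile 1 (size 23): G(23) = 23 mod 7 = 2
Pile 2 (size 39): G(39) = 39 mod 7 = 4
Total Grundy value = XOR of all: 2 XOR 4 = 6

6


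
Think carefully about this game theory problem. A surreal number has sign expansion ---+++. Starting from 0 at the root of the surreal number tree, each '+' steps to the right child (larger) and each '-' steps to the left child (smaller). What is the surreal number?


Sign expansion: ---+++
Rule: track bounds (lo, hi), initially (-inf, +inf). On '+', the current value becomes lo and we move to the simplest number in (value, hi): value + 1 if hi = +inf, otherwise the midpoint (value + hi)/2. On '-', the current value becomes hi and we move to value - 1 if lo = -inf, otherwise the midpoint (lo + value)/2.
Start at 0.
Step 1: sign = -, move left. Bounds: (-inf, 0). Value = -1
Step 2: sign = -, move left. Bounds: (-inf, -1). Value = -2
Step 3: sign = -, move left. Bounds: (-inf, -2). Value = -3
Step 4: sign = +, move right. Bounds: (-3, -2). Value = -5/2
Step 5: sign = +, move right. Bounds: (-5/2, -2). Value = -9/4
Step 6: sign = +, move right. Bounds: (-9/4, -2). Value = -17/8
The surreal number with sign expansion ---+++ is -17/8.

-17/8


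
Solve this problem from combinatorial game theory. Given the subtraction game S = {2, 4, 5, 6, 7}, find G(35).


The subtraction set is S = {2, 4, 5, 6, 7}.
G(k) = mex{ G(k - s) : s in S, s <= k }. We compute iteratively: G(0) = 0.
G(1) = mex({}) = 0
G(2) = mex({0}) = 1
G(3) = mex({0}) = 1
G(4) = mex({0, 1}) = 2
G(5) = mex({0, 1}) = 2
G(6) = mex({0, 1, 2}) = 3
G(7) = mex({0, 1, 2}) = 3
G(8) = mex({0, 1, 2, 3}) = 4
G(9) = mex({1, 2, 3}) = 0
G(10) = mex({1, 2, 3, 4}) = 0
G(11) = mex({0, 2, 3}) = 1
G(12) = mex({0, 2, 3, 4}) = 1
G(13) = mex({0, 1, 3, 4}) = 2
G(14) = mex({0, 1, 3, 4}) = 2
G(15) = mex({0, 1, 2, 4}) = 3
Observe that G(9)..G(15) = 0, 0, 1, 1, 2, 2, 3 repeats G(0)..G(6) = 0, 0, 1, 1, 2, 2, 3.
For k >= max(S) = 7, G(k) is determined by the previous 7 values G(k-7)..G(k-1); a window of 7 consecutive values has recurred shifted by 9, so by induction G(k + 9) = G(k) for all k >= 0: the sequence is periodic from the start with period 9.
One period: G(0..8) = 0, 0, 1, 1, 2, 2, 3, 3, 4.
35 mod 9 = 8, so G(35) = G(8) = 4.

4


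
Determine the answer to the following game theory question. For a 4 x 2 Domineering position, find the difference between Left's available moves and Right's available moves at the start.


Board is 4 x 2 (rows x cols).
Left (vertical) placements: (rows-1) * cols = 3 * 2 = 6
Right (horizontal) placements: rows * (cols-1) = 4 * 1 = 4
Advantage = Left - Right = 6 - 4 = 2

2


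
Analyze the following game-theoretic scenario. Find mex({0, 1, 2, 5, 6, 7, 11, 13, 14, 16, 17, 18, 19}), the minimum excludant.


Set = {0, 1, 2, 5, 6, 7, 11, 13, 14, 16, 17, 18, 19}
0 is in the set.
1 is in the set.
2 is in the set.
3 is NOT in the set. This is the mex.
mex = 3

3


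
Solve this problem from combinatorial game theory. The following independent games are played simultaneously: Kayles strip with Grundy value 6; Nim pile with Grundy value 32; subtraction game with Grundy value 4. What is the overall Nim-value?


By the Sprague-Grundy theorem, the Grundy value of a sum of games is the XOR of individual Grundy values.
Kayles strip: Grundy value = 6. Running XOR: 0 XOR 6 = 6
Nim pile: Grundy value = 32. Running XOR: 6 XOR 32 = 38
subtraction game: Grundy value = 4. Running XOR: 38 XOR 4 = 34
The combined Grundy value is 34.

34


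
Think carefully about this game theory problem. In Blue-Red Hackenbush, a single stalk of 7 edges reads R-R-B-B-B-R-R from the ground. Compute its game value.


Edges (from ground): R-R-B-B-B-R-R
By Berlekamp's sign-expansion rule, a Blue-Red Hackenbush stalk has the value of the surreal number whose sign sequence is the edge sequence with B -> + and R -> -.
Sign sequence: --+++--
Trace the sign expansion in the surreal number tree, starting from 0:
Edge 1: R (sign -) -> bounds (-inf, 0), value = -1
Edge 2: R (sign -) -> bounds (-inf, -1), value = -2
Edge 3: B (sign +) -> bounds (-2, -1), value = -3/2
Edge 4: B (sign +) -> bounds (-3/2, -1), value = -5/4
Edge 5: B (sign +) -> bounds (-5/4, -1), value = -9/8
Edge 6: R (sign -) -> bounds (-5/4, -9/8), value = -19/16
Edge 7: R (sign -) -> bounds (-5/4, -19/16), value = -39/32
Game value = -39/32

-39/32


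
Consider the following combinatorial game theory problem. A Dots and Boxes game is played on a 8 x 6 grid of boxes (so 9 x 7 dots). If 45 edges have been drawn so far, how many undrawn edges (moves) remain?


Grid: 8 x 6 boxes, i.e. 9 rows and 7 columns of dots.
Horizontal edges: (rows + 1) * cols = 9 * 6 = 54
Vertical edges: rows * (cols + 1) = 8 * 7 = 56
Total edges: 54 + 56 = 110
Edges drawn: 45
Remaining: 110 - 45 = 65

65


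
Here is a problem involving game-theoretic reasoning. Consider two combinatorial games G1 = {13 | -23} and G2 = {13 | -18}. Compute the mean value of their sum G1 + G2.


G1 = {13 | -23}, G2 = {13 | -18}
Each is a switch {a | b} with numbers a > b; its mean value is (a + b)/2, and mean value is additive over game sums: m(G1 + G2) = m(G1) + m(G2).
Mean of G1 = (13 + (-23))/2 = -10/2 = -5
Mean of G2 = (13 + (-18))/2 = -5/2 = -5/2
Mean of G1 + G2 = -5 + -5/2 = -15/2

-15/2


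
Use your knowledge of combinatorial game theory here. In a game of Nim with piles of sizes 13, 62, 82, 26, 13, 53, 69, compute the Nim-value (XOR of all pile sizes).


We need the XOR (exclusive or) of all pile sizes.
After XOR-ing pile 1 (size 13): 0 XOR 13 = 13
After XOR-ing pile 2 (size 62): 13 XOR 62 = 51
After XOR-ing pile 3 (size 82): 51 XOR 82 = 97
After XOR-ing pile 4 (size 26): 97 XOR 26 = 123
After XOR-ing pile 5 (size 13): 123 XOR 13 = 118
After XOR-ing pile 6 (size 53): 118 XOR 53 = 67
After XOR-ing pile 7 (size 69): 67 XOR 69 = 6
The Nim-value of this position is 6.

6


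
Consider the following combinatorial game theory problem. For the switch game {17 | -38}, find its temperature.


The game is {17 | -38}, a switch {a | b} with numbers a > b.
Cooling {a | b} by t gives {a - t | b + t}, which stops being hot when a - t = b + t, i.e. at t = (a - b)/2. So the temperature of a switch is (a - b)/2.
Temperature = (Left option - Right option) / 2
= (17 - (-38)) / 2
= 55 / 2
= 55/2

55/2


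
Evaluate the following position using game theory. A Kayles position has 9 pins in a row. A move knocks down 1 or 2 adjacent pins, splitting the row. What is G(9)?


Kayles: a move removes 1 or 2 adjacent pins from a contiguous row.
Removing pins from a row of k leaves two independent rows (a, b) with a + b = k - 1 (one pin) or a + b = k - 2 (two pins); an end removal gives a = 0.
By Sprague-Grundy, G(k) = mex{ G(a) XOR G(b) } over all these splits. G(0) = 0.
G(1): splits (0,0):0^0=0 -> mex({0}) = 1
G(2): splits (0,1):0^1=1 (0,0):0^0=0 -> mex({0, 1}) = 2
G(3): splits (0,2):0^2=2 (1,1):1^1=0 (0,1):0^1=1 -> mex({0, 1, 2}) = 3
G(4): splits (0,3):0^3=3 (1,2):1^2=3 (0,2):0^2=2 (1,1):1^1=0 -> mex({0, 2, 3}) = 1
G(5): splits (0,4):0^1=1 (1,3):1^3=2 (2,2):2^2=0 (0,3):0^3=3 (1,2):1^2=3 -> mex({0, 1, 2, 3}) = 4
G(6) = mex({0, 1, 2, 4}) = 3
G(7) = mex({0, 1, 3, 4, 5}) = 2
G(8) = mex({0, 2, 3, 5, 6}) = 1
G(9) = mex({0, 1, 2, 3, 6, 7}) = 4
Therefore G(9) = 4.

4


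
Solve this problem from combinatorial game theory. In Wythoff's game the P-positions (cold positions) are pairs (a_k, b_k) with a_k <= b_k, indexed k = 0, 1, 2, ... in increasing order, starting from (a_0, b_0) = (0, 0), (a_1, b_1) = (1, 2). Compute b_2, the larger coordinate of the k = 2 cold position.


By Wythoff's theorem, a_k = floor(k * phi) and b_k = floor(k * phi^2) = a_k + k, where phi = (1 + sqrt(5))/2 is the golden ratio.
phi = (1 + sqrt(5))/2 = 1.618034
phi^2 = phi + 1 = 2.618034
k = 2
k * phi^2 = 2 * 2.618034 = 5.236068
b_2 = floor(k * phi^2) = 5 (check: a_2 + k = 3 + 2 = 5)

5


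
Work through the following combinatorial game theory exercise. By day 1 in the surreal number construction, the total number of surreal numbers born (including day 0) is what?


Day 0: {|} = 0 is born. Count = 1.
Day n: the number of surreal numbers born by day n is 2^(n+1) - 1.
By day 0: 2^1 - 1 = 1
By day 1: 2^2 - 1 = 3
By day 1: 3 surreal numbers.

3


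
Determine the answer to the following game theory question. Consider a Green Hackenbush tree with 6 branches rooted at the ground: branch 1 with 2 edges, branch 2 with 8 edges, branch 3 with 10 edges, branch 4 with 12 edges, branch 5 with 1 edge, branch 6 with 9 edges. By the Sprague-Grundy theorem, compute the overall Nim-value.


The tree has 6 branches from the ground vertex.
In Green Hackenbush, the Nim-value of a simple path of length k is k.
Branch 1: length 2, Nim-value = 2
Branch 2: length 8, Nim-value = 8
Branch 3: length 10, Nim-value = 10
Branch 4: length 12, Nim-value = 12
Branch 5: length 1, Nim-value = 1
Branch 6: length 9, Nim-value = 9
Total Nim-value = XOR of all branch values:
0 XOR 2 = 2
2 XOR 8 = 10
10 XOR 10 = 0
0 XOR 12 = 12
12 XOR 1 = 13
13 XOR 9 = 4
Nim-value of the tree = 4

4


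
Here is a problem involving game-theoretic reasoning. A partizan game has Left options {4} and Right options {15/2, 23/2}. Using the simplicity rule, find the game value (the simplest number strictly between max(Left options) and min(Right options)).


Left options: {4}, max = 4
Right options: {15/2, 23/2}, min = 15/2
All options are numbers and max(Left) < min(Right), so by the simplicity theorem the value is the simplest (earliest-born) number strictly between 4 and 15/2.
Integers 5 through 7 all lie strictly between 4 and 15/2.
Among integers, the simplest (lowest birthday = smallest |n|; 0 is born on day 0, +-n on day n) is 5.
No non-integer in the interval can be simpler: if x is a non-integer in the interval, then floor(x) or ceil(x) also lies in the interval (the interval contains an integer), and both are proper prefixes of x's sign expansion, i.e. born earlier. So the game value is 5.
Game value = 5

5


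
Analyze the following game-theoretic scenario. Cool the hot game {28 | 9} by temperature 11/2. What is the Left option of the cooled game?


Original game: {28 | 9} (a switch {a | b} with a > b).
Cooling by t (for t below the temperature (a - b)/2 = 19/2) taxes each move by t: {a | b} cooled by t is {a - t | b + t}.
Cooling amount: t = 11/2
Cooled Left option: 28 - 11/2 = 45/2
Cooled Right option: 9 + 11/2 = 29/2
Cooled game: {45/2 | 29/2}
Left option = 45/2

45/2


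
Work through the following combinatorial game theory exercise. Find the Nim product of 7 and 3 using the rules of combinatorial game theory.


Nim multiplication is bilinear over XOR: (u XOR v) * w = (u*w) XOR (v*w).
So we split each operand into its bit components and XOR the pairwise Nim products.
7 = 1 + 2 + 4 (as XOR of powers of 2).
3 = 1 + 2 (as XOR of powers of 2).
Using the standard Nim-product table on single bits:
  2*2 = 3,   2*4 = 8,   2*8 = 12,
  4*4 = 6,   4*8 = 11,  8*8 = 13,
and  1*x = x (identity), k*l = l*k (commutative).
Pairwise Nim products:
  1 * 1 = 1
  1 * 2 = 2
  2 * 1 = 2
  2 * 2 = 3
  4 * 1 = 4
  4 * 2 = 8
XOR them: 1 XOR 2 XOR 2 XOR 3 XOR 4 XOR 8 = 14.
Result: 7 * 3 = 14 (in Nim).

14


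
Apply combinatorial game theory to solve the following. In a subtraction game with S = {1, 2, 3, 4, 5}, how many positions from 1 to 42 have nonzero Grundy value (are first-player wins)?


Subtraction set S = {1, 2, 3, 4, 5}, so G(n) = n mod 6.
G(n) = 0 when n is a multiple of 6.
Multiples of 6 in [1, 42]: 7
N-positions (nonzero Grundy) = 42 - 7 = 35

35


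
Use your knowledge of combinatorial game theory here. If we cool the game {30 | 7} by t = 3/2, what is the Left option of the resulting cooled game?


Original game: {30 | 7} (a switch {a | b} with a > b).
Cooling by t (for t below the temperature (a - b)/2 = 23/2) taxes each move by t: {a | b} cooled by t is {a - t | b + t}.
Cooling amount: t = 3/2
Cooled Left option: 30 - 3/2 = 57/2
Cooled Right option: 7 + 3/2 = 17/2
Cooled game: {57/2 | 17/2}
Left option = 57/2

57/2


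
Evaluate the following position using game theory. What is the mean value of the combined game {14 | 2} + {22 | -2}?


G1 = {14 | 2}, G2 = {22 | -2}
Each is a switch {a | b} with numbers a > b; its mean value is (a + b)/2, and mean value is additive over game sums: m(G1 + G2) = m(G1) + m(G2).
Mean of G1 = (14 + (2))/2 = 16/2 = 8
Mean of G2 = (22 + (-2))/2 = 20/2 = 10
Mean of G1 + G2 = 8 + 10 = 18

18


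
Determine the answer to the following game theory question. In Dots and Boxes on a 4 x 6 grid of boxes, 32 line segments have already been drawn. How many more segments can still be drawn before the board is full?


Grid: 4 x 6 boxes, i.e. 5 rows and 7 columns of dots.
Horizontal edges: (rows + 1) * cols = 5 * 6 = 30
Vertical edges: rows * (cols + 1) = 4 * 7 = 28
Total edges: 30 + 28 = 58
Edges drawn: 32
Remaining: 58 - 32 = 26

26


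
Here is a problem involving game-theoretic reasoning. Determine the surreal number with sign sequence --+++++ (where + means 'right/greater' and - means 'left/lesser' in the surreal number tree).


Sign expansion: --+++++
Rule: track bounds (lo, hi), initially (-inf, +inf). On '+', the current value becomes lo and we move to the simplest number in (value, hi): value + 1 if hi = +inf, otherwise the midpoint (value + hi)/2. On '-', the current value becomes hi and we move to value - 1 if lo = -inf, otherwise the midpoint (lo + value)/2.
Start at 0.
Step 1: sign = -, move left. Bounds: (-inf, 0). Value = -1
Step 2: sign = -, move left. Bounds: (-inf, -1). Value = -2
Step 3: sign = +, move right. Bounds: (-2, -1). Value = -3/2
Step 4: sign = +, move right. Bounds: (-3/2, -1). Value = -5/4
Step 5: sign = +, move right. Bounds: (-5/4, -1). Value = -9/8
Step 6: sign = +, move right. Bounds: (-9/8, -1). Value = -17/16
Step 7: sign = +, move right. Bounds: (-17/16, -1). Value = -33/32
The surreal number with sign expansion --+++++ is -33/32.

-33/32


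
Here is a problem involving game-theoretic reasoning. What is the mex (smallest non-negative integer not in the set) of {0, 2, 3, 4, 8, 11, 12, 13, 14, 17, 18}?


Set = {0, 2, 3, 4, 8, 11, 12, 13, 14, 17, 18}
0 is in the set.
1 is NOT in the set. This is the mex.
mex = 1

1


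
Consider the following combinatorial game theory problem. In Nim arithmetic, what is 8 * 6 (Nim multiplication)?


Nim multiplication is bilinear over XOR: (u XOR v) * w = (u*w) XOR (v*w).
So we split each operand into its bit components and XOR the pairwise Nim products.
8 = 8 (as XOR of powers of 2).
6 = 2 + 4 (as XOR of powers of 2).
Using the standard Nim-product table on single bits:
  2*2 = 3,   2*4 = 8,   2*8 = 12,
  4*4 = 6,   4*8 = 11,  8*8 = 13,
and  1*x = x (identity), k*l = l*k (commutative).
Pairwise Nim products:
  8 * 2 = 12
  8 * 4 = 11
XOR them: 12 XOR 11 = 7.
Result: 8 * 6 = 7 (in Nim).

7


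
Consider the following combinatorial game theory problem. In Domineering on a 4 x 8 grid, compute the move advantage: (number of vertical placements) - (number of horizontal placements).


Board is 4 x 8 (rows x cols).
Left (vertical) placements: (rows-1) * cols = 3 * 8 = 24
Right (horizontal) placements: rows * (cols-1) = 4 * 7 = 28
Advantage = Left - Right = 24 - 28 = -4

-4


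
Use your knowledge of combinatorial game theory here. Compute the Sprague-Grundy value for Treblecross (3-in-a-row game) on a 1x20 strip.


Treblecross: place X on empty cells; 3-in-a-row wins.
Playing within two cells of an existing X lets the opponent win at once, so sensible play treats the cells i-2..i+2 around each X as dead. The player left with no safe cell loses, so this is a normal-play take-away game on strips of safe cells.
Placing X at cell i (0-indexed) of a strip of k safe cells leaves independent strips of sizes max(0, i-2) and max(0, k-i-3). Hence G(k) = mex{ G(max(0,i-2)) XOR G(max(0,k-i-3)) : 0 <= i < k }, with G(0) = 0.
G(1): splits (0,0):0^0=0 -> mex({0}) = 1
G(2): splits (0,0):0^0=0 -> mex({0}) = 1
G(3): splits (0,0):0^0=0 -> mex({0}) = 1
G(4): splits (0,1):0^1=1 (0,0):0^0=0 -> mex({0, 1}) = 2
G(5): splits (0,2):0^1=1 (0,1):0^1=1 (0,0):0^0=0 -> mex({0, 1}) = 2
G(6) = mex({1}) = 0
G(7) = mex({0, 1, 2}) = 3
G(8) = mex({0, 1, 2}) = 3
G(9) = mex({0, 2}) = 1
G(10) = mex({0, 2, 3}) = 1
G(11) = mex({0, 3}) = 1
G(12) = mex({1, 3}) = 0
G(13) = mex({0, 1, 2, 3}) = 4
G(14) = mex({0, 1, 2}) = 3
G(15) = mex({0, 1, 2}) = 3
G(16) = mex({0, 1, 2, 4}) = 3
G(17) = mex({0, 1, 3, 4}) = 2
G(18) = mex({0, 1, 3, 4}) = 2
G(19) = mex({0, 1, 3, 5}) = 2
G(20) = mex({0, 1, 2, 3, 5}) = 4
Therefore G(20) = 4.

4


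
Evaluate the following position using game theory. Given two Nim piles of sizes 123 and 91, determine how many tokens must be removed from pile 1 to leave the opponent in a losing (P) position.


Piles: 123 and 91
Current XOR: 123 XOR 91 = 32 (non-zero, so this is an N-position).
To make the XOR zero, we need to find a move that balances the piles.
For pile 1 (size 123): target = 123 XOR 32 = 91
We reduce pile 1 from 123 to 91.
Tokens removed: 123 - 91 = 32
Verification: 91 XOR 91 = 0

32


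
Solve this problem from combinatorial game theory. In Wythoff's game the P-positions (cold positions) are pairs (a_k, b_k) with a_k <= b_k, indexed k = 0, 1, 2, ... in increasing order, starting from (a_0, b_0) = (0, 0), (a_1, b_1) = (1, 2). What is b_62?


By Wythoff's theorem, a_k = floor(k * phi) and b_k = floor(k * phi^2) = a_k + k, where phi = (1 + sqrt(5))/2 is the golden ratio.
phi = (1 + sqrt(5))/2 = 1.618034
phi^2 = phi + 1 = 2.618034
k = 62
k * phi^2 = 62 * 2.618034 = 162.318107
b_62 = floor(k * phi^2) = 162 (check: a_62 + k = 100 + 62 = 162)

162


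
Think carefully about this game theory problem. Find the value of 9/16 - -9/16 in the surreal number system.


x = 9/16, y = -9/16
Converting to common denominator: 16
x = 9/16, y = -9/16
x - y = 9/16 - -9/16 = 9/8

9/8


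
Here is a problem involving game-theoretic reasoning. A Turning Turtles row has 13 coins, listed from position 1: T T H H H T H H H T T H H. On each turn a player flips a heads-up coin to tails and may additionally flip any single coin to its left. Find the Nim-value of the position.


Coins: T T H H H T H H H T T H H
Key fact: a single head at position k behaves exactly like a Nim heap of size k (turning it to T and optionally flipping a coin at j < k corresponds to moving the heap from k to j, or to 0), and heads combine as a disjunctive sum (two heads at the same place would cancel, matching j XOR j = 0). So the Nim-value is the XOR of the 1-indexed positions of the heads.
Face-up positions (1-indexed): [3, 4, 5, 7, 8, 9, 12, 13]
XOR 0 with 3: 0 XOR 3 = 3
XOR 3 with 4: 3 XOR 4 = 7
XOR 7 with 5: 7 XOR 5 = 2
XOR 2 with 7: 2 XOR 7 = 5
XOR 5 with 8: 5 XOR 8 = 13
XOR 13 with 9: 13 XOR 9 = 4
XOR 4 with 12: 4 XOR 12 = 8
XOR 8 with 13: 8 XOR 13 = 5
Nim-value = 5

5


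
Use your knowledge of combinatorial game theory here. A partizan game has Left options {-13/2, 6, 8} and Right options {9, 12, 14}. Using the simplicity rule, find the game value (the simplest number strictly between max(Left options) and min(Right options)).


Left options: {-13/2, 6, 8}, max = 8
Right options: {9, 12, 14}, min = 9
All options are numbers and max(Left) < min(Right), so by the simplicity theorem the value is the simplest (earliest-born) number strictly between 8 and 9.
No integer lies strictly between 8 and 9, so the value is the dyadic rational m/2^k in the interval with the smallest k (then m odd); search k = 1, 2, ...:
Denominator 2: 17/2 lies strictly between 8 and 9 -- found.
The simplest number in the interval is 17/2.
Game value = 17/2

17/2


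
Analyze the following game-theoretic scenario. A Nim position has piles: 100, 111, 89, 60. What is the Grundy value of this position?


We need the XOR (exclusive or) of all pile sizes.
After XOR-ing pile 1 (size 100): 0 XOR 100 = 100
After XOR-ing pile 2 (size 111): 100 XOR 111 = 11
After XOR-ing pile 3 (size 89): 11 XOR 89 = 82
After XOR-ing pile 4 (size 60): 82 XOR 60 = 110
The Nim-value of this position is 110.

110


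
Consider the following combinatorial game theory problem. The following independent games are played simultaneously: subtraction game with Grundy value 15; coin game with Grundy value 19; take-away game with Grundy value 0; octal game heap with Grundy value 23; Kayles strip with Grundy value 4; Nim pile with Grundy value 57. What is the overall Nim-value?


By the Sprague-Grundy theorem, the Grundy value of a sum of games is the XOR of individual Grundy values.
subtraction game: Grundy value = 15. Running XOR: 0 XOR 15 = 15
coin game: Grundy value = 19. Running XOR: 15 XOR 19 = 28
take-away game: Grundy value = 0. Running XOR: 28 XOR 0 = 28
octal game heap: Grundy value = 23. Running XOR: 28 XOR 23 = 11
Kayles strip: Grundy value = 4. Running XOR: 11 XOR 4 = 15
Nim pile: Grundy value = 57. Running XOR: 15 XOR 57 = 54
The combined Grundy value is 54.

54
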